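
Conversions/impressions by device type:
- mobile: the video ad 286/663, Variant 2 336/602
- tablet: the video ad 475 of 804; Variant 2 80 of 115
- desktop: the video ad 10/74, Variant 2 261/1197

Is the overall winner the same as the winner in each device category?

Mobile: the video ad 286/663 = 43.1%, Variant 2 336/602 = 55.8% → Variant 2
Tablet: the video ad 475/804 = 59.1%, Variant 2 80/115 = 69.6% → Variant 2
Desktop: the video ad 10/74 = 13.5%, Variant 2 261/1197 = 21.8% → Variant 2
Overall: the video ad 771/1541 = 50.0%, Variant 2 677/1914 = 35.4% → the video ad
Variant 2 wins each device group but the video ad wins overall — the comparison reverses. Variant 2's impressions skew toward desktop, which has a lower base rate.

No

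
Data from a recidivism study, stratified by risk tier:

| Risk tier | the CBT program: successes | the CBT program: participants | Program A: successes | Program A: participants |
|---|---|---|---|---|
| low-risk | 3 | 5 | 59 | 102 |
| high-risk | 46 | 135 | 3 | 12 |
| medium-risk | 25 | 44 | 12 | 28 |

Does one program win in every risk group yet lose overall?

Yes

Low-risk: the CBT program 3/5 = 60.0%, Program A 59/102 = 57.8% → the CBT program
High-risk: the CBT program 46/135 = 34.1%, Program A 3/12 = 25.0% → the CBT program
Medium-risk: the CBT program 25/44 = 56.8%, Program A 12/28 = 42.9% → the CBT program
Overall: the CBT program 74/184 = 40.2%, Program A 74/142 = 52.1% → Program A
The CBT program wins each risk group but Program A wins overall — the comparison reverses. The CBT program's participants skew toward high-risk, which has a lower base rate.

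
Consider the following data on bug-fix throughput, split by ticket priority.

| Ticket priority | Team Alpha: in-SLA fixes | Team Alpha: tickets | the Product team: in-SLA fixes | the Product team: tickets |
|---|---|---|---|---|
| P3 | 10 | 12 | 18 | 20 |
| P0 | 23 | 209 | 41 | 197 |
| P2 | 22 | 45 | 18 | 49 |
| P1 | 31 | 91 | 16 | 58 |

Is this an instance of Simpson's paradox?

P3: Team Alpha 10/12 = 83.3%, the Product team 18/20 = 90.0% → the Product team
P0: Team Alpha 23/209 = 11.0%, the Product team 41/197 = 20.8% → the Product team
P2: Team Alpha 22/45 = 48.9%, the Product team 18/49 = 36.7% → Team Alpha
P1: Team Alpha 31/91 = 34.1%, the Product team 16/58 = 27.6% → Team Alpha
Overall: Team Alpha 86/357 = 24.1%, the Product team 93/324 = 28.7% → the Product team
Neither sweeps: Team Alpha wins 2 of 4 groups, the Product team wins 2. The Product team wins overall but not every group — no Simpson reversal.

No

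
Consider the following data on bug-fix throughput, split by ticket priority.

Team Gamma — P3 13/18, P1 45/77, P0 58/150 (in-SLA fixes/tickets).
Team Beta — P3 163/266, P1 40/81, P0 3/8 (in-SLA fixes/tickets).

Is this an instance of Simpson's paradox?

P3: Team Gamma 13/18 = 72.2%, Team Beta 163/266 = 61.3% → Team Gamma
P1: Team Gamma 45/77 = 58.4%, Team Beta 40/81 = 49.4% → Team Gamma
P0: Team Gamma 58/150 = 38.7%, Team Beta 3/8 = 37.5% → Team Gamma
Overall: Team Gamma 116/245 = 47.3%, Team Beta 206/355 = 58.0% → Team Beta
Team Gamma wins each ticket group but Team Beta wins overall — the comparison reverses. Team Gamma's tickets skew toward P0, which has a lower base rate.

Yes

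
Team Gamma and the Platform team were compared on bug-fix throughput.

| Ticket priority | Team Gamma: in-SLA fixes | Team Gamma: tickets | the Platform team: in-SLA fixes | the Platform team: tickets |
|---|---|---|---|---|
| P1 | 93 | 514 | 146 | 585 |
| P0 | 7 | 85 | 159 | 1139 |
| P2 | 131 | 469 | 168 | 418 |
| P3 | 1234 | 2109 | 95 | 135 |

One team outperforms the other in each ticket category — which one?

the Platform team

P1: Team Gamma 93/514 = 18.1%, the Platform team 146/585 = 25.0% → the Platform team
P0: Team Gamma 7/85 = 8.2%, the Platform team 159/1139 = 14.0% → the Platform team
P2: Team Gamma 131/469 = 27.9%, the Platform team 168/418 = 40.2% → the Platform team
P3: Team Gamma 1234/2109 = 58.5%, the Platform team 95/135 = 70.4% → the Platform team
The Platform team has the higher rate in all 4 groups.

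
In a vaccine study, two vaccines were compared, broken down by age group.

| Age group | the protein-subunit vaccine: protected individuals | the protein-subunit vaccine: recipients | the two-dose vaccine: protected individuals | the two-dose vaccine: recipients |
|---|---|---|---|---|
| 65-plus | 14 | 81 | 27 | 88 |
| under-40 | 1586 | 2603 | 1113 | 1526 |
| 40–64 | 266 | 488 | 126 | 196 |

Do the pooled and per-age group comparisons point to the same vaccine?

Yes

65-plus: the protein-subunit vaccine 14/81 = 17.3%, the two-dose vaccine 27/88 = 30.7% → the two-dose vaccine
Under-40: the protein-subunit vaccine 1586/2603 = 60.9%, the two-dose vaccine 1113/1526 = 72.9% → the two-dose vaccine
40–64: the protein-subunit vaccine 266/488 = 54.5%, the two-dose vaccine 126/196 = 64.3% → the two-dose vaccine
Overall: the protein-subunit vaccine 1866/3172 = 58.8%, the two-dose vaccine 1266/1810 = 69.9% → the two-dose vaccine
The two-dose vaccine wins overall and in every age group — no reversal.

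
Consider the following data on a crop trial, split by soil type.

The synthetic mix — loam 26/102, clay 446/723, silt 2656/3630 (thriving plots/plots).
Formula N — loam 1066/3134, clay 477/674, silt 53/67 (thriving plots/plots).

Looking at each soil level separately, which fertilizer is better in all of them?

Formula N

Loam: the synthetic mix 26/102 = 25.5%, Formula N 1066/3134 = 34.0% → Formula N
Clay: the synthetic mix 446/723 = 61.7%, Formula N 477/674 = 70.8% → Formula N
Silt: the synthetic mix 2656/3630 = 73.2%, Formula N 53/67 = 79.1% → Formula N
Formula N has the higher rate in all 3 groups.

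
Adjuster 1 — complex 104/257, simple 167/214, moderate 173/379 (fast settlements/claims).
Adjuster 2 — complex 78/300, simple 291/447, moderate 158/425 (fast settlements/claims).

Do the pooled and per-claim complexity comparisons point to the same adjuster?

Yes

Complex: Adjuster 1 104/257 = 40.5%, Adjuster 2 78/300 = 26.0% → Adjuster 1
Simple: Adjuster 1 167/214 = 78.0%, Adjuster 2 291/447 = 65.1% → Adjuster 1
Moderate: Adjuster 1 173/379 = 45.6%, Adjuster 2 158/425 = 37.2% → Adjuster 1
Overall: Adjuster 1 444/850 = 52.2%, Adjuster 2 527/1172 = 45.0% → Adjuster 1
Adjuster 1 wins overall and in every claim group — no reversal.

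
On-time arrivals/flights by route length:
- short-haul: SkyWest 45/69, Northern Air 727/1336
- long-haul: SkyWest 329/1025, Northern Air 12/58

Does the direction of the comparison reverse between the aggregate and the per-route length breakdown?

Yes

Short-haul: SkyWest 45/69 = 65.2%, Northern Air 727/1336 = 54.4% → SkyWest
Long-haul: SkyWest 329/1025 = 32.1%, Northern Air 12/58 = 20.7% → SkyWest
Overall: SkyWest 374/1094 = 34.2%, Northern Air 739/1394 = 53.0% → Northern Air
SkyWest wins each route group but Northern Air wins overall — the comparison reverses. SkyWest's flights skew toward long-haul, which has a lower base rate.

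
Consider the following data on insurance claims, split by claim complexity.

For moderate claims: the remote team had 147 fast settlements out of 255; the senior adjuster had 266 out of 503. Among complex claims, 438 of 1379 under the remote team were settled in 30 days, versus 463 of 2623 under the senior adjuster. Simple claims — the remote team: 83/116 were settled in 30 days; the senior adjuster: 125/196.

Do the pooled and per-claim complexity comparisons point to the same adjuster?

Yes

Moderate: the remote team 147/255 = 57.6%, the senior adjuster 266/503 = 52.9% → the remote team
Complex: the remote team 438/1379 = 31.8%, the senior adjuster 463/2623 = 17.7% → the remote team
Simple: the remote team 83/116 = 71.6%, the senior adjuster 125/196 = 63.8% → the remote team
Overall: the remote team 668/1750 = 38.2%, the senior adjuster 854/3322 = 25.7% → the remote team
The remote team wins overall and in every claim group — no reversal.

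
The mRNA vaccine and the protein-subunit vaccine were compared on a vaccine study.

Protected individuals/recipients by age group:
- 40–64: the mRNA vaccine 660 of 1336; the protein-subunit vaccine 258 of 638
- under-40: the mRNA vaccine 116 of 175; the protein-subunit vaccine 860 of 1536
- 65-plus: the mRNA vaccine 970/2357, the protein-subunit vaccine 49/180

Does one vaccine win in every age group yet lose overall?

40–64: the mRNA vaccine 660/1336 = 49.4%, the protein-subunit vaccine 258/638 = 40.4% → the mRNA vaccine
Under-40: the mRNA vaccine 116/175 = 66.3%, the protein-subunit vaccine 860/1536 = 56.0% → the mRNA vaccine
65-plus: the mRNA vaccine 970/2357 = 41.2%, the protein-subunit vaccine 49/180 = 27.2% → the mRNA vaccine
Overall: the mRNA vaccine 1746/3868 = 45.1%, the protein-subunit vaccine 1167/2354 = 49.6% → the protein-subunit vaccine
The mRNA vaccine wins each age group but the protein-subunit vaccine wins overall — the comparison reverses. The mRNA vaccine's recipients skew toward 65-plus, which has a lower base rate.

Yes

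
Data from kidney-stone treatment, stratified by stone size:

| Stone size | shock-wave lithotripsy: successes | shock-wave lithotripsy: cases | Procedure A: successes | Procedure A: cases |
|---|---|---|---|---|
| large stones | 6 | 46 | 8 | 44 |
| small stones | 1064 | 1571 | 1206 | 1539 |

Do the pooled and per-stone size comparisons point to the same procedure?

Large stones: shock-wave lithotripsy 6/46 = 13.0%, Procedure A 8/44 = 18.2% → Procedure A
Small stones: shock-wave lithotripsy 1064/1571 = 67.7%, Procedure A 1206/1539 = 78.4% → Procedure A
Overall: shock-wave lithotripsy 1070/1617 = 66.2%, Procedure A 1214/1583 = 76.7% → Procedure A
Procedure A wins overall and in every stone group — no reversal.

Yes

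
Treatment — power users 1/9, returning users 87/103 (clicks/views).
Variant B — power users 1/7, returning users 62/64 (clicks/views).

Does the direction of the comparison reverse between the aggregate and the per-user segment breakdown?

No

Power users: Treatment 1/9 = 11.1%, Variant B 1/7 = 14.3% → Variant B
Returning users: Treatment 87/103 = 84.5%, Variant B 62/64 = 96.9% → Variant B
Overall: Treatment 88/112 = 78.6%, Variant B 63/71 = 88.7% → Variant B
Variant B wins overall and in every user group — no reversal.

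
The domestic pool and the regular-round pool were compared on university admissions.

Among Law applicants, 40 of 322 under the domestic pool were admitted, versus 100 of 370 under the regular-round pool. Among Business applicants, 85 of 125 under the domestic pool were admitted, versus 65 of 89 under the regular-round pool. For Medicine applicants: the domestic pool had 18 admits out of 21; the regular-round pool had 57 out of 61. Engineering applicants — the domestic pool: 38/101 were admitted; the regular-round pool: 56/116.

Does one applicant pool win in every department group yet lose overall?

No

Law: the domestic pool 40/322 = 12.4%, the regular-round pool 100/370 = 27.0% → the regular-round pool
Business: the domestic pool 85/125 = 68.0%, the regular-round pool 65/89 = 73.0% → the regular-round pool
Medicine: the domestic pool 18/21 = 85.7%, the regular-round pool 57/61 = 93.4% → the regular-round pool
Engineering: the domestic pool 38/101 = 37.6%, the regular-round pool 56/116 = 48.3% → the regular-round pool
Overall: the domestic pool 181/569 = 31.8%, the regular-round pool 278/636 = 43.7% → the regular-round pool
The regular-round pool wins overall and in every department group — no reversal.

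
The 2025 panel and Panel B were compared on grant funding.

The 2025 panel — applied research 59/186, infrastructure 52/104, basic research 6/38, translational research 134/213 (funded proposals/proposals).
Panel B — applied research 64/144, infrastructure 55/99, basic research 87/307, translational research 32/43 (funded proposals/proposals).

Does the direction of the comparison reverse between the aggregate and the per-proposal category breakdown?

Applied research: the 2025 panel 59/186 = 31.7%, Panel B 64/144 = 44.4% → Panel B
Infrastructure: the 2025 panel 52/104 = 50.0%, Panel B 55/99 = 55.6% → Panel B
Basic research: the 2025 panel 6/38 = 15.8%, Panel B 87/307 = 28.3% → Panel B
Translational research: the 2025 panel 134/213 = 62.9%, Panel B 32/43 = 74.4% → Panel B
Overall: the 2025 panel 251/541 = 46.4%, Panel B 238/593 = 40.1% → the 2025 panel
Panel B wins each proposal group but the 2025 panel wins overall — the comparison reverses. Panel B's proposals skew toward basic research, which has a lower base rate.

Yes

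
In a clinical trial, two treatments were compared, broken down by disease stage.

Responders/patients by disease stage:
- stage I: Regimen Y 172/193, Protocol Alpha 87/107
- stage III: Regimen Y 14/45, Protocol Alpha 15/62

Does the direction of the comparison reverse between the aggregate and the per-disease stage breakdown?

No

Stage I: Regimen Y 172/193 = 89.1%, Protocol Alpha 87/107 = 81.3% → Regimen Y
Stage III: Regimen Y 14/45 = 31.1%, Protocol Alpha 15/62 = 24.2% → Regimen Y
Overall: Regimen Y 186/238 = 78.2%, Protocol Alpha 102/169 = 60.4% → Regimen Y
Regimen Y wins overall and in every disease group — no reversal.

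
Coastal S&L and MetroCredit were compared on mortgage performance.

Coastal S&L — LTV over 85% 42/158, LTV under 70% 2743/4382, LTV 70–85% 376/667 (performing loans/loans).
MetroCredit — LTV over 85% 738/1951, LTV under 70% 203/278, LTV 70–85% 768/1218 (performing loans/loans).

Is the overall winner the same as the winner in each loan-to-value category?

LTV over 85%: Coastal S&L 42/158 = 26.6%, MetroCredit 738/1951 = 37.8% → MetroCredit
LTV under 70%: Coastal S&L 2743/4382 = 62.6%, MetroCredit 203/278 = 73.0% → MetroCredit
LTV 70–85%: Coastal S&L 376/667 = 56.4%, MetroCredit 768/1218 = 63.1% → MetroCredit
Overall: Coastal S&L 3161/5207 = 60.7%, MetroCredit 1709/3447 = 49.6% → Coastal S&L
MetroCredit wins each loan-to-value group but Coastal S&L wins overall — the comparison reverses. MetroCredit's loans skew toward LTV over 85%, which has a lower base rate.

No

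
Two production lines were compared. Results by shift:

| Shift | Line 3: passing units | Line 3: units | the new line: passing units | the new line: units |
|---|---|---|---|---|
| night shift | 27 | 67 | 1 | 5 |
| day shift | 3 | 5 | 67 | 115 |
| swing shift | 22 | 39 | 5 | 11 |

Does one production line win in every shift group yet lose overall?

Night shift: Line 3 27/67 = 40.3%, the new line 1/5 = 20.0% → Line 3
Day shift: Line 3 3/5 = 60.0%, the new line 67/115 = 58.3% → Line 3
Swing shift: Line 3 22/39 = 56.4%, the new line 5/11 = 45.5% → Line 3
Overall: Line 3 52/111 = 46.8%, the new line 73/131 = 55.7% → the new line
Line 3 wins each shift group but the new line wins overall — the comparison reverses. Line 3's units skew toward night shift, which has a lower base rate.

Yes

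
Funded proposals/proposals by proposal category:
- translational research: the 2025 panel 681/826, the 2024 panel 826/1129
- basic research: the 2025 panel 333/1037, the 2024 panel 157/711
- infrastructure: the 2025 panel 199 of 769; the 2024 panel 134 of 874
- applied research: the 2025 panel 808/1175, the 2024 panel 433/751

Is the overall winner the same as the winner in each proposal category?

Translational research: the 2025 panel 681/826 = 82.4%, the 2024 panel 826/1129 = 73.2% → the 2025 panel
Basic research: the 2025 panel 333/1037 = 32.1%, the 2024 panel 157/711 = 22.1% → the 2025 panel
Infrastructure: the 2025 panel 199/769 = 25.9%, the 2024 panel 134/874 = 15.3% → the 2025 panel
Applied research: the 2025 panel 808/1175 = 68.8%, the 2024 panel 433/751 = 57.7% → the 2025 panel
Overall: the 2025 panel 2021/3807 = 53.1%, the 2024 panel 1550/3465 = 44.7% → the 2025 panel
The 2025 panel wins overall and in every proposal group — no reversal.

Yes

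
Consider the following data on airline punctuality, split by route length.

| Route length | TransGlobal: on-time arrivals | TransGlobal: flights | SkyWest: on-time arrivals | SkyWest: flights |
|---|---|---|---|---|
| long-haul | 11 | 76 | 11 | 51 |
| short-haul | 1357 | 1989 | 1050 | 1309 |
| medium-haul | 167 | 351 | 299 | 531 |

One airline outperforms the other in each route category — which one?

SkyWest

Long-haul: TransGlobal 11/76 = 14.5%, SkyWest 11/51 = 21.6% → SkyWest
Short-haul: TransGlobal 1357/1989 = 68.2%, SkyWest 1050/1309 = 80.2% → SkyWest
Medium-haul: TransGlobal 167/351 = 47.6%, SkyWest 299/531 = 56.3% → SkyWest
SkyWest has the higher rate in all 3 groups.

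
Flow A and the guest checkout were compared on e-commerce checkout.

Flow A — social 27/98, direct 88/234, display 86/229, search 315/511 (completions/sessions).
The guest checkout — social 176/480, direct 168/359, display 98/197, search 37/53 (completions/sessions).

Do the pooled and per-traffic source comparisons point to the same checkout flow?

No

Social: Flow A 27/98 = 27.6%, the guest checkout 176/480 = 36.7% → the guest checkout
Direct: Flow A 88/234 = 37.6%, the guest checkout 168/359 = 46.8% → the guest checkout
Display: Flow A 86/229 = 37.6%, the guest checkout 98/197 = 49.7% → the guest checkout
Search: Flow A 315/511 = 61.6%, the guest checkout 37/53 = 69.8% → the guest checkout
Overall: Flow A 516/1072 = 48.1%, the guest checkout 479/1089 = 44.0% → Flow A
The guest checkout wins each traffic group but Flow A wins overall — the comparison reverses. The guest checkout's sessions skew toward social, which has a lower base rate.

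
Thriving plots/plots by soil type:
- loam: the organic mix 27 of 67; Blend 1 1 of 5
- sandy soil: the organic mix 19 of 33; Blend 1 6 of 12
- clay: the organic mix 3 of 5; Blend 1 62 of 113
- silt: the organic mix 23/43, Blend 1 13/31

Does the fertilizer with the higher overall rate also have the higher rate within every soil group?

No

Loam: the organic mix 27/67 = 40.3%, Blend 1 1/5 = 20.0% → the organic mix
Sandy soil: the organic mix 19/33 = 57.6%, Blend 1 6/12 = 50.0% → the organic mix
Clay: the organic mix 3/5 = 60.0%, Blend 1 62/113 = 54.9% → the organic mix
Silt: the organic mix 23/43 = 53.5%, Blend 1 13/31 = 41.9% → the organic mix
Overall: the organic mix 72/148 = 48.6%, Blend 1 82/161 = 50.9% → Blend 1
The organic mix wins each soil group but Blend 1 wins overall — the comparison reverses. The organic mix's plots skew toward loam, which has a lower base rate.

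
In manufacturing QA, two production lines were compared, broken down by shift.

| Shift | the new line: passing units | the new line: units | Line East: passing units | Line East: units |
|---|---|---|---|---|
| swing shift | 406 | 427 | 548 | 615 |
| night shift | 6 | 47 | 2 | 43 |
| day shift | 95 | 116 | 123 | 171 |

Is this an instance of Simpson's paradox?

Swing shift: the new line 406/427 = 95.1%, Line East 548/615 = 89.1% → the new line
Night shift: the new line 6/47 = 12.8%, Line East 2/43 = 4.7% → the new line
Day shift: the new line 95/116 = 81.9%, Line East 123/171 = 71.9% → the new line
Overall: the new line 507/590 = 85.9%, Line East 673/829 = 81.2% → the new line
The new line wins overall and in every shift group — no reversal.

No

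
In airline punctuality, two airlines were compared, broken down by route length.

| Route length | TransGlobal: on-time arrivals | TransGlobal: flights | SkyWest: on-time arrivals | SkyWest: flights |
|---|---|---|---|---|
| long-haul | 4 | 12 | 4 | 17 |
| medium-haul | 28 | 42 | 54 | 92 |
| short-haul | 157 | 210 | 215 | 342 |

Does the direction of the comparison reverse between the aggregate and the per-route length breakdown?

Long-haul: TransGlobal 4/12 = 33.3%, SkyWest 4/17 = 23.5% → TransGlobal
Medium-haul: TransGlobal 28/42 = 66.7%, SkyWest 54/92 = 58.7% → TransGlobal
Short-haul: TransGlobal 157/210 = 74.8%, SkyWest 215/342 = 62.9% → TransGlobal
Overall: TransGlobal 189/264 = 71.6%, SkyWest 273/451 = 60.5% → TransGlobal
TransGlobal wins overall and in every route group — no reversal.

No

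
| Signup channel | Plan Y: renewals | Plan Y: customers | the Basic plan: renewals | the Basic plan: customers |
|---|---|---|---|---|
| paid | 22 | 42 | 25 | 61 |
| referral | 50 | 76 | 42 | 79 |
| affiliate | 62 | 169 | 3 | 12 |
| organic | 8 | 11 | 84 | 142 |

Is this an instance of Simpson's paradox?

Paid: Plan Y 22/42 = 52.4%, the Basic plan 25/61 = 41.0% → Plan Y
Referral: Plan Y 50/76 = 65.8%, the Basic plan 42/79 = 53.2% → Plan Y
Affiliate: Plan Y 62/169 = 36.7%, the Basic plan 3/12 = 25.0% → Plan Y
Organic: Plan Y 8/11 = 72.7%, the Basic plan 84/142 = 59.2% → Plan Y
Overall: Plan Y 142/298 = 47.7%, the Basic plan 154/294 = 52.4% → the Basic plan
Plan Y wins each signup group but the Basic plan wins overall — the comparison reverses. Plan Y's customers skew toward affiliate, which has a lower base rate.

Yes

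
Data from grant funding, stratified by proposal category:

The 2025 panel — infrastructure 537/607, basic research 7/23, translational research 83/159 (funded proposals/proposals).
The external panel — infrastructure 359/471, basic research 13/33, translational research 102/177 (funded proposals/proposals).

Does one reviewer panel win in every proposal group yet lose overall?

No

Infrastructure: the 2025 panel 537/607 = 88.5%, the external panel 359/471 = 76.2% → the 2025 panel
Basic research: the 2025 panel 7/23 = 30.4%, the external panel 13/33 = 39.4% → the external panel
Translational research: the 2025 panel 83/159 = 52.2%, the external panel 102/177 = 57.6% → the external panel
Overall: the 2025 panel 627/789 = 79.5%, the external panel 474/681 = 69.6% → the 2025 panel
Neither sweeps: the 2025 panel wins 1 of 3 groups, the external panel wins 2. The 2025 panel wins overall but not every group — no Simpson reversal.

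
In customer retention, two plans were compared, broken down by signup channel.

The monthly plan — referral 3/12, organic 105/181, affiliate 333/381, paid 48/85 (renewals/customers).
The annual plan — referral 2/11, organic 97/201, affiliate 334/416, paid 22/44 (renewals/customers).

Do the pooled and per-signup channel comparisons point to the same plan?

Yes

Referral: the monthly plan 3/12 = 25.0%, the annual plan 2/11 = 18.2% → the monthly plan
Organic: the monthly plan 105/181 = 58.0%, the annual plan 97/201 = 48.3% → the monthly plan
Affiliate: the monthly plan 333/381 = 87.4%, the annual plan 334/416 = 80.3% → the monthly plan
Paid: the monthly plan 48/85 = 56.5%, the annual plan 22/44 = 50.0% → the monthly plan
Overall: the monthly plan 489/659 = 74.2%, the annual plan 455/672 = 67.7% → the monthly plan
The monthly plan wins overall and in every signup group — no reversal.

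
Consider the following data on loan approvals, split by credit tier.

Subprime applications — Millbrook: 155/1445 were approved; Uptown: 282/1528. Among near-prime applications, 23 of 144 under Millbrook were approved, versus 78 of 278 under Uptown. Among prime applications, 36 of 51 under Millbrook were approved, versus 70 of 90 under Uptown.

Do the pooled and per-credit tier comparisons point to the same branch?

Subprime: Millbrook 155/1445 = 10.7%, Uptown 282/1528 = 18.5% → Uptown
Near-prime: Millbrook 23/144 = 16.0%, Uptown 78/278 = 28.1% → Uptown
Prime: Millbrook 36/51 = 70.6%, Uptown 70/90 = 77.8% → Uptown
Overall: Millbrook 214/1640 = 13.0%, Uptown 430/1896 = 22.7% → Uptown
Uptown wins overall and in every credit group — no reversal.

Yes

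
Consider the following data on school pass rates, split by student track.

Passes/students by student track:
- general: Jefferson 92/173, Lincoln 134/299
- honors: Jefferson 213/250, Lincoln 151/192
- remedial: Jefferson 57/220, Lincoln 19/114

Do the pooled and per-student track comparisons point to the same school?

Yes

General: Jefferson 92/173 = 53.2%, Lincoln 134/299 = 44.8% → Jefferson
Honors: Jefferson 213/250 = 85.2%, Lincoln 151/192 = 78.6% → Jefferson
Remedial: Jefferson 57/220 = 25.9%, Lincoln 19/114 = 16.7% → Jefferson
Overall: Jefferson 362/643 = 56.3%, Lincoln 304/605 = 50.2% → Jefferson
Jefferson wins overall and in every student group — no reversal.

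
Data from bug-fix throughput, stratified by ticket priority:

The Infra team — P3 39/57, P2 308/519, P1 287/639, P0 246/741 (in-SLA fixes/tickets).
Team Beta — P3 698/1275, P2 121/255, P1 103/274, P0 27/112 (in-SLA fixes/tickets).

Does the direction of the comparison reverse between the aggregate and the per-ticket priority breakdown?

Yes

P3: the Infra team 39/57 = 68.4%, Team Beta 698/1275 = 54.7% → the Infra team
P2: the Infra team 308/519 = 59.3%, Team Beta 121/255 = 47.5% → the Infra team
P1: the Infra team 287/639 = 44.9%, Team Beta 103/274 = 37.6% → the Infra team
P0: the Infra team 246/741 = 33.2%, Team Beta 27/112 = 24.1% → the Infra team
Overall: the Infra team 880/1956 = 45.0%, Team Beta 949/1916 = 49.5% → Team Beta
The Infra team wins each ticket group but Team Beta wins overall — the comparison reverses. The Infra team's tickets skew toward P0, which has a lower base rate.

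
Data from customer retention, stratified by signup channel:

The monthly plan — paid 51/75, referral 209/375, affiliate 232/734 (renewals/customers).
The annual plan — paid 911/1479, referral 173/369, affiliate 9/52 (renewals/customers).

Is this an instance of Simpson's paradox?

Paid: the monthly plan 51/75 = 68.0%, the annual plan 911/1479 = 61.6% → the monthly plan
Referral: the monthly plan 209/375 = 55.7%, the annual plan 173/369 = 46.9% → the monthly plan
Affiliate: the monthly plan 232/734 = 31.6%, the annual plan 9/52 = 17.3% → the monthly plan
Overall: the monthly plan 492/1184 = 41.6%, the annual plan 1093/1900 = 57.5% → the annual plan
The monthly plan wins each signup group but the annual plan wins overall — the comparison reverses. The monthly plan's customers skew toward affiliate, which has a lower base rate.

Yes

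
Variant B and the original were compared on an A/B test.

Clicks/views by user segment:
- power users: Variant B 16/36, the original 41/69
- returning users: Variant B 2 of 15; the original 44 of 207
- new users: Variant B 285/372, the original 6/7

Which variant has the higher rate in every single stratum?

the original

Power users: Variant B 16/36 = 44.4%, the original 41/69 = 59.4% → the original
Returning users: Variant B 2/15 = 13.3%, the original 44/207 = 21.3% → the original
New users: Variant B 285/372 = 76.6%, the original 6/7 = 85.7% → the original
The original has the higher rate in all 3 groups.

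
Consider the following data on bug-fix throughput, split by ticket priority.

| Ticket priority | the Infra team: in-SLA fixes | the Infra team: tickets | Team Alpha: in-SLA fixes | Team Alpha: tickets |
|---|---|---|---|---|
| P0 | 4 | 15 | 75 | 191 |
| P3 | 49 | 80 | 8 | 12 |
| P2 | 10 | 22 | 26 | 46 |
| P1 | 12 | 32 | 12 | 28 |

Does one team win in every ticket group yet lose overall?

P0: the Infra team 4/15 = 26.7%, Team Alpha 75/191 = 39.3% → Team Alpha
P3: the Infra team 49/80 = 61.2%, Team Alpha 8/12 = 66.7% → Team Alpha
P2: the Infra team 10/22 = 45.5%, Team Alpha 26/46 = 56.5% → Team Alpha
P1: the Infra team 12/32 = 37.5%, Team Alpha 12/28 = 42.9% → Team Alpha
Overall: the Infra team 75/149 = 50.3%, Team Alpha 121/277 = 43.7% → the Infra team
Team Alpha wins each ticket group but the Infra team wins overall — the comparison reverses. Team Alpha's tickets skew toward P0, which has a lower base rate.

Yes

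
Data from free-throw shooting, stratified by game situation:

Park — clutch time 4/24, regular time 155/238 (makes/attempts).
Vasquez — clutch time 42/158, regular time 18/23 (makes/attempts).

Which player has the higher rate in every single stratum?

Clutch time: Park 4/24 = 16.7%, Vasquez 42/158 = 26.6% → Vasquez
Regular time: Park 155/238 = 65.1%, Vasquez 18/23 = 78.3% → Vasquez
Vasquez has the higher rate in both groups.

Vasquez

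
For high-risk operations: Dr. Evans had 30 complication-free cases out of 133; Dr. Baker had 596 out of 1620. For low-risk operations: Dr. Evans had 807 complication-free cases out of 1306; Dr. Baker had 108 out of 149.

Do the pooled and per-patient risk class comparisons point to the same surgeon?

High-risk: Dr. Evans 30/133 = 22.6%, Dr. Baker 596/1620 = 36.8% → Dr. Baker
Low-risk: Dr. Evans 807/1306 = 61.8%, Dr. Baker 108/149 = 72.5% → Dr. Baker
Overall: Dr. Evans 837/1439 = 58.2%, Dr. Baker 704/1769 = 39.8% → Dr. Evans
Dr. Baker wins each patient risk group but Dr. Evans wins overall — the comparison reverses. Dr. Baker's operations skew toward high-risk, which has a lower base rate.

No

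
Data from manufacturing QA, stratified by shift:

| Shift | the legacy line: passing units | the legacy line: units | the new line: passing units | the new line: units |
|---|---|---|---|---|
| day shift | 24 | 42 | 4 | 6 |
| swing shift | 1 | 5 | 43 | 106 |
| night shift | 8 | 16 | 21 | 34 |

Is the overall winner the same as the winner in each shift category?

No

Day shift: the legacy line 24/42 = 57.1%, the new line 4/6 = 66.7% → the new line
Swing shift: the legacy line 1/5 = 20.0%, the new line 43/106 = 40.6% → the new line
Night shift: the legacy line 8/16 = 50.0%, the new line 21/34 = 61.8% → the new line
Overall: the legacy line 33/63 = 52.4%, the new line 68/146 = 46.6% → the legacy line
The new line wins each shift group but the legacy line wins overall — the comparison reverses. The new line's units skew toward swing shift, which has a lower base rate.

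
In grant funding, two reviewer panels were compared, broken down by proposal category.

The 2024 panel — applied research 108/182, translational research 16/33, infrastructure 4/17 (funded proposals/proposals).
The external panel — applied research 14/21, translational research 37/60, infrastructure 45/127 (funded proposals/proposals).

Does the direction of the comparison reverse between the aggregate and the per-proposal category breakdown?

Applied research: the 2024 panel 108/182 = 59.3%, the external panel 14/21 = 66.7% → the external panel
Translational research: the 2024 panel 16/33 = 48.5%, the external panel 37/60 = 61.7% → the external panel
Infrastructure: the 2024 panel 4/17 = 23.5%, the external panel 45/127 = 35.4% → the external panel
Overall: the 2024 panel 128/232 = 55.2%, the external panel 96/208 = 46.2% → the 2024 panel
The external panel wins each proposal group but the 2024 panel wins overall — the comparison reverses. The external panel's proposals skew toward infrastructure, which has a lower base rate.

Yes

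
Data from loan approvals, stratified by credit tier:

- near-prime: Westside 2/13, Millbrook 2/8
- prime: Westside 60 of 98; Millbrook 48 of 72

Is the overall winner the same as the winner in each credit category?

Yes

Near-prime: Westside 2/13 = 15.4%, Millbrook 2/8 = 25.0% → Millbrook
Prime: Westside 60/98 = 61.2%, Millbrook 48/72 = 66.7% → Millbrook
Overall: Westside 62/111 = 55.9%, Millbrook 50/80 = 62.5% → Millbrook
Millbrook wins overall and in every credit group — no reversal.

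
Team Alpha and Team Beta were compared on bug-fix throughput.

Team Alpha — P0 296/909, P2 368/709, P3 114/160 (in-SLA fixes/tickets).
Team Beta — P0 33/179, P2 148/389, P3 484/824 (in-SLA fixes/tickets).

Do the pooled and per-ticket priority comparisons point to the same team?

No

P0: Team Alpha 296/909 = 32.6%, Team Beta 33/179 = 18.4% → Team Alpha
P2: Team Alpha 368/709 = 51.9%, Team Beta 148/389 = 38.0% → Team Alpha
P3: Team Alpha 114/160 = 71.2%, Team Beta 484/824 = 58.7% → Team Alpha
Overall: Team Alpha 778/1778 = 43.8%, Team Beta 665/1392 = 47.8% → Team Beta
Team Alpha wins each ticket group but Team Beta wins overall — the comparison reverses. Team Alpha's tickets skew toward P0, which has a lower base rate.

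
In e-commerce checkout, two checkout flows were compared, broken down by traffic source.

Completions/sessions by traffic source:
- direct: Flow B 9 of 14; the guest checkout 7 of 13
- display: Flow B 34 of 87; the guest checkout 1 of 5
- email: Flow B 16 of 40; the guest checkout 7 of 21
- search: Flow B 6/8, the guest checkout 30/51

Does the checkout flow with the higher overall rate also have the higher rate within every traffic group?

Direct: Flow B 9/14 = 64.3%, the guest checkout 7/13 = 53.8% → Flow B
Display: Flow B 34/87 = 39.1%, the guest checkout 1/5 = 20.0% → Flow B
Email: Flow B 16/40 = 40.0%, the guest checkout 7/21 = 33.3% → Flow B
Search: Flow B 6/8 = 75.0%, the guest checkout 30/51 = 58.8% → Flow B
Overall: Flow B 65/149 = 43.6%, the guest checkout 45/90 = 50.0% → the guest checkout
Flow B wins each traffic group but the guest checkout wins overall — the comparison reverses. Flow B's sessions skew toward display, which has a lower base rate.

No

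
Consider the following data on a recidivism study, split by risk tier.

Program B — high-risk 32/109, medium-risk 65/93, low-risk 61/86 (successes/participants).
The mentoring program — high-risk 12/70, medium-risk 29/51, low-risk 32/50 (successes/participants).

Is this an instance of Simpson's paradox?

No

High-risk: Program B 32/109 = 29.4%, the mentoring program 12/70 = 17.1% → Program B
Medium-risk: Program B 65/93 = 69.9%, the mentoring program 29/51 = 56.9% → Program B
Low-risk: Program B 61/86 = 70.9%, the mentoring program 32/50 = 64.0% → Program B
Overall: Program B 158/288 = 54.9%, the mentoring program 73/171 = 42.7% → Program B
Program B wins overall and in every risk group — no reversal.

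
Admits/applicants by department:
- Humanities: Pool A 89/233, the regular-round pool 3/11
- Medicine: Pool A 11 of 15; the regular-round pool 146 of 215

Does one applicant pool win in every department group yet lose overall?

Yes

Humanities: Pool A 89/233 = 38.2%, the regular-round pool 3/11 = 27.3% → Pool A
Medicine: Pool A 11/15 = 73.3%, the regular-round pool 146/215 = 67.9% → Pool A
Overall: Pool A 100/248 = 40.3%, the regular-round pool 149/226 = 65.9% → the regular-round pool
Pool A wins each department group but the regular-round pool wins overall — the comparison reverses. Pool A's applicants skew toward Humanities, which has a lower base rate.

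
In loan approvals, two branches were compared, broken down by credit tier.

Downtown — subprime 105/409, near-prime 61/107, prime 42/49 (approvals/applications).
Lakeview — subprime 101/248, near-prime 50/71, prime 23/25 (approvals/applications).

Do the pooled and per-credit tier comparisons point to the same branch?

Yes

Subprime: Downtown 105/409 = 25.7%, Lakeview 101/248 = 40.7% → Lakeview
Near-prime: Downtown 61/107 = 57.0%, Lakeview 50/71 = 70.4% → Lakeview
Prime: Downtown 42/49 = 85.7%, Lakeview 23/25 = 92.0% → Lakeview
Overall: Downtown 208/565 = 36.8%, Lakeview 174/344 = 50.6% → Lakeview
Lakeview wins overall and in every credit group — no reversal.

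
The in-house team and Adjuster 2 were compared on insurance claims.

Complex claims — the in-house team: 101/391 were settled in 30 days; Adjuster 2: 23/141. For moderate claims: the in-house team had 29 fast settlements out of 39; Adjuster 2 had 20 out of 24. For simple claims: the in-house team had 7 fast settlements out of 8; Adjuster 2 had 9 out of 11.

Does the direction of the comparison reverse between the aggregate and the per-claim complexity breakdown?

No

Complex: the in-house team 101/391 = 25.8%, Adjuster 2 23/141 = 16.3% → the in-house team
Moderate: the in-house team 29/39 = 74.4%, Adjuster 2 20/24 = 83.3% → Adjuster 2
Simple: the in-house team 7/8 = 87.5%, Adjuster 2 9/11 = 81.8% → the in-house team
Overall: the in-house team 137/438 = 31.3%, Adjuster 2 52/176 = 29.5% → the in-house team
Neither sweeps: the in-house team wins 2 of 3 groups, Adjuster 2 wins 1. The in-house team wins overall but not every group — no Simpson reversal.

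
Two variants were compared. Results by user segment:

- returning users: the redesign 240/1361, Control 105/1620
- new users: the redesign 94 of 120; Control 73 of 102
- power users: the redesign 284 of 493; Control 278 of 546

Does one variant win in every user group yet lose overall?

Returning users: the redesign 240/1361 = 17.6%, Control 105/1620 = 6.5% → the redesign
New users: the redesign 94/120 = 78.3%, Control 73/102 = 71.6% → the redesign
Power users: the redesign 284/493 = 57.6%, Control 278/546 = 50.9% → the redesign
Overall: the redesign 618/1974 = 31.3%, Control 456/2268 = 20.1% → the redesign
The redesign wins overall and in every user group — no reversal.

No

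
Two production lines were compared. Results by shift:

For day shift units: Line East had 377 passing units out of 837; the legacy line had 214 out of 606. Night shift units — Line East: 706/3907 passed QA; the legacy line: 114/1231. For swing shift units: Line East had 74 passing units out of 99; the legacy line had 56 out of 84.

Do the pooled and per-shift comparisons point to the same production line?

Day shift: Line East 377/837 = 45.0%, the legacy line 214/606 = 35.3% → Line East
Night shift: Line East 706/3907 = 18.1%, the legacy line 114/1231 = 9.3% → Line East
Swing shift: Line East 74/99 = 74.7%, the legacy line 56/84 = 66.7% → Line East
Overall: Line East 1157/4843 = 23.9%, the legacy line 384/1921 = 20.0% → Line East
Line East wins overall and in every shift group — no reversal.

Yes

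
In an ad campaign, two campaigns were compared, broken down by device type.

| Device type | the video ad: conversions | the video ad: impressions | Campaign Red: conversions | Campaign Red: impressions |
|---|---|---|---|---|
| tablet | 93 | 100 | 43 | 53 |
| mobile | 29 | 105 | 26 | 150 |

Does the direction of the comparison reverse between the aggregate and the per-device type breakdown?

Tablet: the video ad 93/100 = 93.0%, Campaign Red 43/53 = 81.1% → the video ad
Mobile: the video ad 29/105 = 27.6%, Campaign Red 26/150 = 17.3% → the video ad
Overall: the video ad 122/205 = 59.5%, Campaign Red 69/203 = 34.0% → the video ad
The video ad wins overall and in every device group — no reversal.

No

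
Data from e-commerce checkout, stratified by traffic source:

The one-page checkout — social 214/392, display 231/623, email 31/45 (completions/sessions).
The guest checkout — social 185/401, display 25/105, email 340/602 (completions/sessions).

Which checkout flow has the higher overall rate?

the guest checkout

Social: the one-page checkout 214/392 = 54.6%, the guest checkout 185/401 = 46.1% → the one-page checkout
Display: the one-page checkout 231/623 = 37.1%, the guest checkout 25/105 = 23.8% → the one-page checkout
Email: the one-page checkout 31/45 = 68.9%, the guest checkout 340/602 = 56.5% → the one-page checkout
Overall: the one-page checkout 476/1060 = 44.9%, the guest checkout 550/1108 = 49.6% → the guest checkout
(The one-page checkout wins every traffic group but the guest checkout wins overall — the one-page checkout's sessions skew toward the low-rate display group.)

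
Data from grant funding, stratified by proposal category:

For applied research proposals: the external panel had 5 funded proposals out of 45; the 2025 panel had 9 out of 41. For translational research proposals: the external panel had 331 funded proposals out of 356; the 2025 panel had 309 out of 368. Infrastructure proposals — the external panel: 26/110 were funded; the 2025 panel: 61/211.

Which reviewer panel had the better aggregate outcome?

the external panel

Applied research: the external panel 5/45 = 11.1%, the 2025 panel 9/41 = 22.0% → the 2025 panel
Translational research: the external panel 331/356 = 93.0%, the 2025 panel 309/368 = 84.0% → the external panel
Infrastructure: the external panel 26/110 = 23.6%, the 2025 panel 61/211 = 28.9% → the 2025 panel
Overall: the external panel 362/511 = 70.8%, the 2025 panel 379/620 = 61.1% → the external panel
(Neither sweeps every proposal group, but the external panel has the higher pooled rate.)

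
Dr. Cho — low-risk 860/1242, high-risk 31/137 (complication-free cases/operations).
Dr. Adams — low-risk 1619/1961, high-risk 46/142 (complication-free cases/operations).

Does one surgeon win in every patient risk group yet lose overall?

No

Low-risk: Dr. Cho 860/1242 = 69.2%, Dr. Adams 1619/1961 = 82.6% → Dr. Adams
High-risk: Dr. Cho 31/137 = 22.6%, Dr. Adams 46/142 = 32.4% → Dr. Adams
Overall: Dr. Cho 891/1379 = 64.6%, Dr. Adams 1665/2103 = 79.2% → Dr. Adams
Dr. Adams wins overall and in every patient risk group — no reversal.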